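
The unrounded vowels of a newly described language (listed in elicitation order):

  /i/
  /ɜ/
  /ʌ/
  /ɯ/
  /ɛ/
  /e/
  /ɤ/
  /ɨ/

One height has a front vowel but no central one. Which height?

high-mid

height            front     central   back    
high              i         ɨ         ɯ       
high-mid          e         —         ɤ       
low-mid           ɛ         ɜ         ʌ       
Every height has a central member except high-mid, where /ɘ/ would be expected.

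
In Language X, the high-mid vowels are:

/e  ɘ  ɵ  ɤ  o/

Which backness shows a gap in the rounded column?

front

front: unrounded /e/, rounded —.
central: unrounded /ɘ/, rounded /ɵ/.
back: unrounded /ɤ/, rounded /o/.
Every backness has a rounded member except front, where /ø/ would be expected.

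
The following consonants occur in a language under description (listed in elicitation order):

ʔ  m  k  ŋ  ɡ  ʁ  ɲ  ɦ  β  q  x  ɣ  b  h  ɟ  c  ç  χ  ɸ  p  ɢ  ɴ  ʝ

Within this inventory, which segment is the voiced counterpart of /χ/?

/ʁ/

/χ/ is a voiceless uvular fricative.
The voiced counterpart is a voiced uvular fricative — in this inventory, /ʁ/.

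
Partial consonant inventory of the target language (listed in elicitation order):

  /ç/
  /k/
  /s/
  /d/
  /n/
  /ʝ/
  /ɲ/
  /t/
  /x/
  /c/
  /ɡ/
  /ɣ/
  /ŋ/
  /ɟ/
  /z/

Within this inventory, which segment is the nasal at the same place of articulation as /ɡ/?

/ɡ/ is a voiced velar stop.
The nasal at the same place is a velar nasal — in this inventory, /ŋ/.

/ŋ/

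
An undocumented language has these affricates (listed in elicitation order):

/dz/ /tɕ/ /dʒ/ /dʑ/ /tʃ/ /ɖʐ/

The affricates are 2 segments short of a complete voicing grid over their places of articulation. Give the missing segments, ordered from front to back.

/ts/, /ʈʂ/

Voiceless: /tʃ/ (postalveolar), /tɕ/ (alveolo-palatal).
Voiced: /dz/ (alveolar), /dʒ/ (postalveolar), /ɖʐ/ (retroflex), /dʑ/ (alveolo-palatal).
Gaps, from front to back: alveolar lacks voiceless (/ts/); retroflex lacks voiceless (/ʈʂ/).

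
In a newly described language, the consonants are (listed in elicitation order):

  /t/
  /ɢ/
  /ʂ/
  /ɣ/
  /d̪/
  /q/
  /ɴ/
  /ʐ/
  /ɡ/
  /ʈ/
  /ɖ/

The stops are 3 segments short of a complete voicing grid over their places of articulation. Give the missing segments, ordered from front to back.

/t̪/, /d/, /k/

place of articulation  voiceless  voiced  
dental            —         d̪      
alveolar          t         —       
retroflex         ʈ         ɖ       
velar             —         ɡ       
uvular            q         ɢ       
Gaps, from front to back: dental lacks voiceless (/t̪/); alveolar lacks voiced (/d/); velar lacks voiceless (/k/).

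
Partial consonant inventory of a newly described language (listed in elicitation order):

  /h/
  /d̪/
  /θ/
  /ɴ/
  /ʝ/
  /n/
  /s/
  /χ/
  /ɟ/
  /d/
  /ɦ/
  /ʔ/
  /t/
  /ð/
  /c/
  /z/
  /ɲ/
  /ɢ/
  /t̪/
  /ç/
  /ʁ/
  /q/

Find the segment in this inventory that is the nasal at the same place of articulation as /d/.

/d/ is a voiced alveolar stop.
The nasal at the same place is an alveolar nasal — in this inventory, /n/.

/n/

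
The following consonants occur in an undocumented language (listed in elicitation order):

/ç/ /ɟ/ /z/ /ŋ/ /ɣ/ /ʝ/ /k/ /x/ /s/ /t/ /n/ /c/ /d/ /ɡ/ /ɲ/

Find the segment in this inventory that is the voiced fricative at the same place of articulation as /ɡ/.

/ɣ/

/ɡ/ is a voiced velar stop.
The voiced fricative at the same place is a voiced velar fricative — in this inventory, /ɣ/.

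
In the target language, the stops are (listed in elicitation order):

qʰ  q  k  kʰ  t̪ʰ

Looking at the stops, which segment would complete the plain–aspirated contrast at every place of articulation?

/t̪/

place of articulation  plain     aspirated
dental            —         t̪ʰ     
velar             k         kʰ      
uvular            q         qʰ      
The dental row has no plain member, so the gap is the plain dental stop /t̪/.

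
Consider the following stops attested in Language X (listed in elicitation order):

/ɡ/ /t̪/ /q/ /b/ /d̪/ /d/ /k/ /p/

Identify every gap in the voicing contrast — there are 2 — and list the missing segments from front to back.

Voiceless: /p/ (bilabial), /t̪/ (dental), /k/ (velar), /q/ (uvular).
Voiced: /b/ (bilabial), /d̪/ (dental), /d/ (alveolar), /ɡ/ (velar).
Gaps, from front to back: alveolar lacks voiceless (/t/); uvular lacks voiced (/ɢ/).

/t/, /ɢ/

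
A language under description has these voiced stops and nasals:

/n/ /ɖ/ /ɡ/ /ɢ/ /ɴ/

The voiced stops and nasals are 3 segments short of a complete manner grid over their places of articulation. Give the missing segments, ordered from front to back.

/d/, /ɳ/, /ŋ/

Oral stop: /ɖ/ (retroflex), /ɡ/ (velar), /ɢ/ (uvular).
Nasal: /n/ (alveolar), /ɴ/ (uvular).
Gaps, from front to back: alveolar lacks oral stop (/d/); retroflex lacks nasal (/ɳ/); velar lacks nasal (/ŋ/).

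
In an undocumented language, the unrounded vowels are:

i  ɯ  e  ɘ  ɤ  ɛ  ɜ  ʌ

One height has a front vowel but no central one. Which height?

high

height            front     central   back    
high              i         —         ɯ       
high-mid          e         ɘ         ɤ       
low-mid           ɛ         ɜ         ʌ       
Every height has a central member except high, where /ɨ/ would be expected.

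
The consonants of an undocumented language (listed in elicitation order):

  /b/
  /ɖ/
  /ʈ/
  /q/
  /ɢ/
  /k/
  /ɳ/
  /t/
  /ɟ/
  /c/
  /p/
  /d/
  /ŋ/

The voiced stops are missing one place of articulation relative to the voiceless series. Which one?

velar

bilabial: voiceless /p/, voiced /b/.
alveolar: voiceless /t/, voiced /d/.
retroflex: voiceless /ʈ/, voiced /ɖ/.
palatal: voiceless /c/, voiced /ɟ/.
velar: voiceless /k/, voiced —.
uvular: voiceless /q/, voiced /ɢ/.
Every place of articulation has a voiced member except velar, where /ɡ/ would be expected.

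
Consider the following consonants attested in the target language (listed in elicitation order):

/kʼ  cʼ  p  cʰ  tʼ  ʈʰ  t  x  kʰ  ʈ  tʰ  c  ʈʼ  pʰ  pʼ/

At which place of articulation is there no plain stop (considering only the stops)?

velar

bilabial: plain /p/, aspirated /pʰ/, ejective /pʼ/.
alveolar: plain /t/, aspirated /tʰ/, ejective /tʼ/.
retroflex: plain /ʈ/, aspirated /ʈʰ/, ejective /ʈʼ/.
palatal: plain /c/, aspirated /cʰ/, ejective /cʼ/.
velar: plain —, aspirated /kʰ/, ejective /kʼ/.
Every place of articulation has a plain member except velar, where /k/ would be expected.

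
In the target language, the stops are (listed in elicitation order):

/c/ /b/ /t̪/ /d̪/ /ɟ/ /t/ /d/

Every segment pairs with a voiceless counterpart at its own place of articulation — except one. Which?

Dental: /t̪/ ~ /d̪/
Alveolar: /t/ ~ /d/
Palatal: /c/ ~ /ɟ/
Bilabial: only /b/ (voiced); no voiceless partner.
So /b/ is the unpaired segment.

/b/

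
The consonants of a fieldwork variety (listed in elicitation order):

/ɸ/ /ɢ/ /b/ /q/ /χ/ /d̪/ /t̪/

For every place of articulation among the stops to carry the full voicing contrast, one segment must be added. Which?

place of articulation  voiceless  voiced  
bilabial          —         b       
dental            t̪        d̪      
uvular            q         ɢ       
The bilabial row has no voiceless member, so the gap is the voiceless bilabial stop /p/.

/p/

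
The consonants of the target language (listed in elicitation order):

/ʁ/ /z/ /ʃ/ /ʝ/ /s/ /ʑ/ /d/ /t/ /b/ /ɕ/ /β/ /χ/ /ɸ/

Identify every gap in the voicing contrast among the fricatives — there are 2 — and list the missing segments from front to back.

place of articulation  voiceless  voiced  
bilabial          ɸ         β       
alveolar          s         z       
postalveolar      ʃ         —       
alveolo-palatal   ɕ         ʑ       
palatal           —         ʝ       
uvular            χ         ʁ       
Gaps, from front to back: postalveolar lacks voiced (/ʒ/); palatal lacks voiceless (/ç/).

/ʒ/, /ç/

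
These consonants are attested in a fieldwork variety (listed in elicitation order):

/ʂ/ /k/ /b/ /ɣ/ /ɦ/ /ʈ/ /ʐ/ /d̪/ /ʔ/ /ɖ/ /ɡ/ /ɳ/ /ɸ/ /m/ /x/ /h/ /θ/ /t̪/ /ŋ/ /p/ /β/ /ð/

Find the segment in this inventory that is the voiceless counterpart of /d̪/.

/d̪/ is a voiced dental stop.
The voiceless counterpart is a voiceless dental stop — in this inventory, /t̪/.

/t̪/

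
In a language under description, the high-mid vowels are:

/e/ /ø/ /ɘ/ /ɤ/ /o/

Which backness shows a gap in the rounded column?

central

Unrounded: /e/ (front), /ɘ/ (central), /ɤ/ (back).
Rounded: /ø/ (front), /o/ (back).
Every backness has a rounded member except central, where /ɵ/ would be expected.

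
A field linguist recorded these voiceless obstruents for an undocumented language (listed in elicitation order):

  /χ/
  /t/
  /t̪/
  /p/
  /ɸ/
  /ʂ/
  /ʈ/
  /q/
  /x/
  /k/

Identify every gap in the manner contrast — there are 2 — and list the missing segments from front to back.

Stop: /p/ (bilabial), /t̪/ (dental), /t/ (alveolar), /ʈ/ (retroflex), /k/ (velar), /q/ (uvular).
Fricative: /ɸ/ (bilabial), /ʂ/ (retroflex), /x/ (velar), /χ/ (uvular).
Gaps, from front to back: dental lacks fricative (/θ/); alveolar lacks fricative (/s/).

/θ/, /s/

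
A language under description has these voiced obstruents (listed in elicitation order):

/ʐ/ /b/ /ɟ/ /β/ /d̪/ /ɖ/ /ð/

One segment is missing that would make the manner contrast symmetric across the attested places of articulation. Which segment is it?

Stop: /b/ (bilabial), /d̪/ (dental), /ɖ/ (retroflex), /ɟ/ (palatal).
Fricative: /β/ (bilabial), /ð/ (dental), /ʐ/ (retroflex).
The palatal row has no fricative member, so the gap is the palatal fricative /ʝ/.

/ʝ/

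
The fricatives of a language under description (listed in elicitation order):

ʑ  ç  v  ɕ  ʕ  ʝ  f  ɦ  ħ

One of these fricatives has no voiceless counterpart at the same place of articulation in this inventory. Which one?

/ɦ/

Labiodental: /f/ ~ /v/
Alveolo-palatal: /ɕ/ ~ /ʑ/
Palatal: /ç/ ~ /ʝ/
Pharyngeal: /ħ/ ~ /ʕ/
Glottal: only /ɦ/ (voiced); no voiceless partner.
So /ɦ/ is the unpaired segment.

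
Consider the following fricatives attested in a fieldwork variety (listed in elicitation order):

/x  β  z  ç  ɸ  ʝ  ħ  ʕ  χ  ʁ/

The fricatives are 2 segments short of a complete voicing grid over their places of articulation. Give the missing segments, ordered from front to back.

Voiceless: /ɸ/ (bilabial), /ç/ (palatal), /x/ (velar), /χ/ (uvular), /ħ/ (pharyngeal).
Voiced: /β/ (bilabial), /z/ (alveolar), /ʝ/ (palatal), /ʁ/ (uvular), /ʕ/ (pharyngeal).
Gaps, from front to back: alveolar lacks voiceless (/s/); velar lacks voiced (/ɣ/).

/s/, /ɣ/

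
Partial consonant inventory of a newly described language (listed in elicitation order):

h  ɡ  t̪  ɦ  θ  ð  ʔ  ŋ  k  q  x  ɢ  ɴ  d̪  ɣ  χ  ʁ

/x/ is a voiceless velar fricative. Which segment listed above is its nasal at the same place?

The nasal at the same place is a velar nasal — in this inventory, /ŋ/.

/ŋ/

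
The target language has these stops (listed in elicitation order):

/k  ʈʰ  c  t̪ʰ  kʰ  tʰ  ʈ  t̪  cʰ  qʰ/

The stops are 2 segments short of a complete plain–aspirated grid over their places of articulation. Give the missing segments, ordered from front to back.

/t/, /q/

dental: plain /t̪/, aspirated /t̪ʰ/.
alveolar: plain —, aspirated /tʰ/.
retroflex: plain /ʈ/, aspirated /ʈʰ/.
palatal: plain /c/, aspirated /cʰ/.
velar: plain /k/, aspirated /kʰ/.
uvular: plain —, aspirated /qʰ/.
Gaps, from front to back: alveolar lacks plain (/t/); uvular lacks plain (/q/).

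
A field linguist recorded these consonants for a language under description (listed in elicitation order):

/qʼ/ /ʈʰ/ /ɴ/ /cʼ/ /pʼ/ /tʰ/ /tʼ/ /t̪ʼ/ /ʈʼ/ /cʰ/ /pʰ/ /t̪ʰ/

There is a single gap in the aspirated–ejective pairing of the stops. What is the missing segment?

place of articulation  aspirated  ejective
bilabial          pʰ        pʼ      
dental            t̪ʰ       t̪ʼ     
alveolar          tʰ        tʼ      
retroflex         ʈʰ        ʈʼ      
palatal           cʰ        cʼ      
uvular            —         qʼ      
The uvular row has no aspirated member, so the gap is the aspirated uvular stop /qʰ/.

/qʰ/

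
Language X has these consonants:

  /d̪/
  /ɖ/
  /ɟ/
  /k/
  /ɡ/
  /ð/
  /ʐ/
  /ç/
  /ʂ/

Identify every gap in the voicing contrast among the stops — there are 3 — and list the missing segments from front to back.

dental: voiceless —, voiced /d̪/.
retroflex: voiceless —, voiced /ɖ/.
palatal: voiceless —, voiced /ɟ/.
velar: voiceless /k/, voiced /ɡ/.
Gaps, from front to back: dental lacks voiceless (/t̪/); retroflex lacks voiceless (/ʈ/); palatal lacks voiceless (/c/).

/t̪/, /ʈ/, /c/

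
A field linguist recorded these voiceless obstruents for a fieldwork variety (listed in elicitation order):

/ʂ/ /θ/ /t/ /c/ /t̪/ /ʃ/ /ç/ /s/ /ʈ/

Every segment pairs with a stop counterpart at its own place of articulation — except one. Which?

/ʃ/

Dental: /t̪/ ~ /θ/
Alveolar: /t/ ~ /s/
Retroflex: /ʈ/ ~ /ʂ/
Palatal: /c/ ~ /ç/
Postalveolar: only /ʃ/ (fricative); no stop partner.
So /ʃ/ is the unpaired segment.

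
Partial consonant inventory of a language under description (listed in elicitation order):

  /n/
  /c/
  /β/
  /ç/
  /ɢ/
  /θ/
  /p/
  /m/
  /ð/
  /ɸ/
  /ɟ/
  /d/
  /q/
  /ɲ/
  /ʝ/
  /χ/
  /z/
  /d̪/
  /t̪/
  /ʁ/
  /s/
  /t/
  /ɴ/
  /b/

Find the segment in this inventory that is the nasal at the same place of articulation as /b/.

/b/ is a voiced bilabial stop.
The nasal at the same place is a bilabial nasal — in this inventory, /m/.

/m/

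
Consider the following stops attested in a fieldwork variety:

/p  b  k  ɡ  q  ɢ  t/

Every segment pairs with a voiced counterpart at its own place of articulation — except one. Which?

Bilabial: /p/ ~ /b/
Velar: /k/ ~ /ɡ/
Uvular: /q/ ~ /ɢ/
Alveolar: only /t/ (voiceless); no voiced partner.
So /t/ is the unpaired segment.

/t/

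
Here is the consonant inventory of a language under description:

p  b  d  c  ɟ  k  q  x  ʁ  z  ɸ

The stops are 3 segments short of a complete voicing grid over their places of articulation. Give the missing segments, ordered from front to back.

bilabial: voiceless /p/, voiced /b/.
alveolar: voiceless —, voiced /d/.
palatal: voiceless /c/, voiced /ɟ/.
velar: voiceless /k/, voiced —.
uvular: voiceless /q/, voiced —.
Gaps, from front to back: alveolar lacks voiceless (/t/); velar lacks voiced (/ɡ/); uvular lacks voiced (/ɢ/).

/t/, /ɡ/, /ɢ/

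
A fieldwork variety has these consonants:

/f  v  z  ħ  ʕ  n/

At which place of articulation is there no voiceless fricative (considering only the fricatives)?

place of articulation  voiceless  voiced  
labiodental       f         v       
alveolar          —         z       
pharyngeal        ħ         ʕ       
Every place of articulation has a voiceless member except alveolar, where /s/ would be expected.

alveolar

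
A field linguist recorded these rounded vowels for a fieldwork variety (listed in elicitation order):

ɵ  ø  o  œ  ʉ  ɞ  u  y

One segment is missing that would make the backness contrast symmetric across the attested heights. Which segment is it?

high: front /y/, central /ʉ/, back /u/.
high-mid: front /ø/, central /ɵ/, back /o/.
low-mid: front /œ/, central /ɞ/, back —.
The low-mid row has no back member, so the gap is the low-mid back rounded vowel /ɔ/.

/ɔ/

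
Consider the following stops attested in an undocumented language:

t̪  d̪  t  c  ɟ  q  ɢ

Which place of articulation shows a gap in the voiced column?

dental: voiceless /t̪/, voiced /d̪/.
alveolar: voiceless /t/, voiced —.
palatal: voiceless /c/, voiced /ɟ/.
uvular: voiceless /q/, voiced /ɢ/.
Every place of articulation has a voiced member except alveolar, where /d/ would be expected.

alveolar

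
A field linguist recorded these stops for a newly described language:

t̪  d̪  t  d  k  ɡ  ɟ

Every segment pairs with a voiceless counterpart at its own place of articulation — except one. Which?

Dental: /t̪/ ~ /d̪/
Alveolar: /t/ ~ /d/
Velar: /k/ ~ /ɡ/
Palatal: only /ɟ/ (voiced); no voiceless partner.
So /ɟ/ is the unpaired segment.

/ɟ/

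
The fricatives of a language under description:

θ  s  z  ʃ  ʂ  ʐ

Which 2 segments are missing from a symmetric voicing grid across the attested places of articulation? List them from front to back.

/ð/, /ʒ/

Voiceless: /θ/ (dental), /s/ (alveolar), /ʃ/ (postalveolar), /ʂ/ (retroflex).
Voiced: /z/ (alveolar), /ʐ/ (retroflex).
Gaps, from front to back: dental lacks voiced (/ð/); postalveolar lacks voiced (/ʒ/).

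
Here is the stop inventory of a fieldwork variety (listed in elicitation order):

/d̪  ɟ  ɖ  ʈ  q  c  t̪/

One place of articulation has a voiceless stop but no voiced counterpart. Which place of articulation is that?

place of articulation  voiceless  voiced  
dental            t̪        d̪      
retroflex         ʈ         ɖ       
palatal           c         ɟ       
uvular            q         —       
Every place of articulation has a voiced member except uvular, where /ɢ/ would be expected.

uvular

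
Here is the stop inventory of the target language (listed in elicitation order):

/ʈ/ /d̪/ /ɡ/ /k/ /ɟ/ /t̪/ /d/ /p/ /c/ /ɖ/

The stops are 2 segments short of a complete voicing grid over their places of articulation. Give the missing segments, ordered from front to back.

/b/, /t/

bilabial: voiceless /p/, voiced —.
dental: voiceless /t̪/, voiced /d̪/.
alveolar: voiceless —, voiced /d/.
retroflex: voiceless /ʈ/, voiced /ɖ/.
palatal: voiceless /c/, voiced /ɟ/.
velar: voiceless /k/, voiced /ɡ/.
Gaps, from front to back: bilabial lacks voiced (/b/); alveolar lacks voiceless (/t/).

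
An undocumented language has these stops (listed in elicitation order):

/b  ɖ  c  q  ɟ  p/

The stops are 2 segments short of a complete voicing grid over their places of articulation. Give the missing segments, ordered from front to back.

/ʈ/, /ɢ/

bilabial: voiceless /p/, voiced /b/.
retroflex: voiceless —, voiced /ɖ/.
palatal: voiceless /c/, voiced /ɟ/.
uvular: voiceless /q/, voiced —.
Gaps, from front to back: retroflex lacks voiceless (/ʈ/); uvular lacks voiced (/ɢ/).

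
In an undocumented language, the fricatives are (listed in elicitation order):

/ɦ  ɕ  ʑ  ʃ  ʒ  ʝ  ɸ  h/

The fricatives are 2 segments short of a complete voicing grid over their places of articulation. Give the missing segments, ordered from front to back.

place of articulation  voiceless  voiced  
bilabial          ɸ         —       
postalveolar      ʃ         ʒ       
alveolo-palatal   ɕ         ʑ       
palatal           —         ʝ       
glottal           h         ɦ       
Gaps, from front to back: bilabial lacks voiced (/β/); palatal lacks voiceless (/ç/).

/β/, /ç/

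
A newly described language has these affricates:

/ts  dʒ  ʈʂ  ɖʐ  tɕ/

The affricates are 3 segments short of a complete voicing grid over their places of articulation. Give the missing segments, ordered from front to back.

Voiceless: /ts/ (alveolar), /ʈʂ/ (retroflex), /tɕ/ (alveolo-palatal).
Voiced: /dʒ/ (postalveolar), /ɖʐ/ (retroflex).
Gaps, from front to back: alveolar lacks voiced (/dz/); postalveolar lacks voiceless (/tʃ/); alveolo-palatal lacks voiced (/dʑ/).

/dz/, /tʃ/, /dʑ/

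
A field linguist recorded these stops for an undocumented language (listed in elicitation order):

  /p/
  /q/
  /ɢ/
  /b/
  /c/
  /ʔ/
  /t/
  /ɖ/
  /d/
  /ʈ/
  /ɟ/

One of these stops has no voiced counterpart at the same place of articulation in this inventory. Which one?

/ʔ/

Bilabial: /p/ ~ /b/
Alveolar: /t/ ~ /d/
Retroflex: /ʈ/ ~ /ɖ/
Palatal: /c/ ~ /ɟ/
Uvular: /q/ ~ /ɢ/
Glottal: only /ʔ/ (voiceless); no voiced partner.
So /ʔ/ is the unpaired segment.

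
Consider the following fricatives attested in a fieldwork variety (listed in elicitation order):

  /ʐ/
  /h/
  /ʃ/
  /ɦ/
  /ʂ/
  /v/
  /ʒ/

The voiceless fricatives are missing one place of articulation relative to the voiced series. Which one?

labiodental

Voiceless: /ʃ/ (postalveolar), /ʂ/ (retroflex), /h/ (glottal).
Voiced: /v/ (labiodental), /ʒ/ (postalveolar), /ʐ/ (retroflex), /ɦ/ (glottal).
Every place of articulation has a voiceless member except labiodental, where /f/ would be expected.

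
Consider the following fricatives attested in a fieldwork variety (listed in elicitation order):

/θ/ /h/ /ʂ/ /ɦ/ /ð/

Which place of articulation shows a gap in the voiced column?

dental: voiceless /θ/, voiced /ð/.
retroflex: voiceless /ʂ/, voiced —.
glottal: voiceless /h/, voiced /ɦ/.
Every place of articulation has a voiced member except retroflex, where /ʐ/ would be expected.

retroflex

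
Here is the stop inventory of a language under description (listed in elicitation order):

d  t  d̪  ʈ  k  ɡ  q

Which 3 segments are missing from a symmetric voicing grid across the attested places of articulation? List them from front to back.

/t̪/, /ɖ/, /ɢ/

Voiceless: /t/ (alveolar), /ʈ/ (retroflex), /k/ (velar), /q/ (uvular).
Voiced: /d̪/ (dental), /d/ (alveolar), /ɡ/ (velar).
Gaps, from front to back: dental lacks voiceless (/t̪/); retroflex lacks voiced (/ɖ/); uvular lacks voiced (/ɢ/).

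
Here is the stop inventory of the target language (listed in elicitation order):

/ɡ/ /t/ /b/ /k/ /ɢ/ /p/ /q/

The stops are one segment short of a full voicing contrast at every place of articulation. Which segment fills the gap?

bilabial: voiceless /p/, voiced /b/.
alveolar: voiceless /t/, voiced —.
velar: voiceless /k/, voiced /ɡ/.
uvular: voiceless /q/, voiced /ɢ/.
The alveolar row has no voiced member, so the gap is the voiced alveolar stop /d/.

/d/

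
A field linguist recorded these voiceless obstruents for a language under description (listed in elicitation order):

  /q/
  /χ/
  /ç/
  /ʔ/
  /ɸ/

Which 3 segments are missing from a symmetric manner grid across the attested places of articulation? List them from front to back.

place of articulation  stop      fricative
bilabial          —         ɸ       
palatal           —         ç       
uvular            q         χ       
glottal           ʔ         —       
Gaps, from front to back: bilabial lacks stop (/p/); palatal lacks stop (/c/); glottal lacks fricative (/h/).

/p/, /c/, /h/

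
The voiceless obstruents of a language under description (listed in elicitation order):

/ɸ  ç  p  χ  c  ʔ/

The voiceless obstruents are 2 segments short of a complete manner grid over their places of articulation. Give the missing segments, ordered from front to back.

/q/, /h/

place of articulation  stop      fricative
bilabial          p         ɸ       
palatal           c         ç       
uvular            —         χ       
glottal           ʔ         —       
Gaps, from front to back: uvular lacks stop (/q/); glottal lacks fricative (/h/).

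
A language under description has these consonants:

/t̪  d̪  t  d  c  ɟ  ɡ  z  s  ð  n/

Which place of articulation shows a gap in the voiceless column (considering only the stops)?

velar

Voiceless: /t̪/ (dental), /t/ (alveolar), /c/ (palatal).
Voiced: /d̪/ (dental), /d/ (alveolar), /ɟ/ (palatal), /ɡ/ (velar).
Every place of articulation has a voiceless member except velar, where /k/ would be expected.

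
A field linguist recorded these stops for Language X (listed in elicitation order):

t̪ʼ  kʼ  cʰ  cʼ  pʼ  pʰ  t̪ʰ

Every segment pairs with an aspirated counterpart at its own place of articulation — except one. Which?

Bilabial: /pʰ/ ~ /pʼ/
Dental: /t̪ʰ/ ~ /t̪ʼ/
Palatal: /cʰ/ ~ /cʼ/
Velar: only /kʼ/ (ejective); no aspirated partner.
So /kʼ/ is the unpaired segment.

/kʼ/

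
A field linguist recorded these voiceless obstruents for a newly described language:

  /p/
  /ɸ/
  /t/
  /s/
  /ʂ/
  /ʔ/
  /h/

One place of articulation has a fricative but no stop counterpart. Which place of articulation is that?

place of articulation  stop      fricative
bilabial          p         ɸ       
alveolar          t         s       
retroflex         —         ʂ       
glottal           ʔ         h       
Every place of articulation has a stop member except retroflex, where /ʈ/ would be expected.

retroflex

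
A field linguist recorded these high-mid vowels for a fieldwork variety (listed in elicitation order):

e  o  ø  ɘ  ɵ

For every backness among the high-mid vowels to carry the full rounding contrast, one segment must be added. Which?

front: unrounded /e/, rounded /ø/.
central: unrounded /ɘ/, rounded /ɵ/.
back: unrounded —, rounded /o/.
The back row has no unrounded member, so the gap is the back unrounded vowel /ɤ/.

/ɤ/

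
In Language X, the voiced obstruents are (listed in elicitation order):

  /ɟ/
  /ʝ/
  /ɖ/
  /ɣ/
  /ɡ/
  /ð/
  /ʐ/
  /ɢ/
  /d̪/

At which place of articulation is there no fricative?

uvular

dental: stop /d̪/, fricative /ð/.
retroflex: stop /ɖ/, fricative /ʐ/.
palatal: stop /ɟ/, fricative /ʝ/.
velar: stop /ɡ/, fricative /ɣ/.
uvular: stop /ɢ/, fricative —.
Every place of articulation has a fricative member except uvular, where /ʁ/ would be expected.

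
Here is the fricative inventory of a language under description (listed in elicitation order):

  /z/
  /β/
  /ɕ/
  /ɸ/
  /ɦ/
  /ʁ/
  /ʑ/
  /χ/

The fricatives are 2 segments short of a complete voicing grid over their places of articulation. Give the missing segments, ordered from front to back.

/s/, /h/

bilabial: voiceless /ɸ/, voiced /β/.
alveolar: voiceless —, voiced /z/.
alveolo-palatal: voiceless /ɕ/, voiced /ʑ/.
uvular: voiceless /χ/, voiced /ʁ/.
glottal: voiceless —, voiced /ɦ/.
Gaps, from front to back: alveolar lacks voiceless (/s/); glottal lacks voiceless (/h/).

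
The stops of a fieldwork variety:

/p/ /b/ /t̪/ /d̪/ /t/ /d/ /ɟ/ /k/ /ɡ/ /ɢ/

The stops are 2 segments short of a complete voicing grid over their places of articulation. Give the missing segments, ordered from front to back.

/c/, /q/

Voiceless: /p/ (bilabial), /t̪/ (dental), /t/ (alveolar), /k/ (velar).
Voiced: /b/ (bilabial), /d̪/ (dental), /d/ (alveolar), /ɟ/ (palatal), /ɡ/ (velar), /ɢ/ (uvular).
Gaps, from front to back: palatal lacks voiceless (/c/); uvular lacks voiceless (/q/).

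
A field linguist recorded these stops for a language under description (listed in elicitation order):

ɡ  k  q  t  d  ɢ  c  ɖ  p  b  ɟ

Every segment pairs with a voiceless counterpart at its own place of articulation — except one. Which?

Bilabial: /p/ ~ /b/
Alveolar: /t/ ~ /d/
Palatal: /c/ ~ /ɟ/
Velar: /k/ ~ /ɡ/
Uvular: /q/ ~ /ɢ/
Retroflex: only /ɖ/ (voiced); no voiceless partner.
So /ɖ/ is the unpaired segment.

/ɖ/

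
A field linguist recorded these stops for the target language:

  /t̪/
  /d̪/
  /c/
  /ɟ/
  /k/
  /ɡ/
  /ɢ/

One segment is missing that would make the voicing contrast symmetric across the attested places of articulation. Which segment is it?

dental: voiceless /t̪/, voiced /d̪/.
palatal: voiceless /c/, voiced /ɟ/.
velar: voiceless /k/, voiced /ɡ/.
uvular: voiceless —, voiced /ɢ/.
The uvular row has no voiceless member, so the gap is the voiceless uvular stop /q/.

/q/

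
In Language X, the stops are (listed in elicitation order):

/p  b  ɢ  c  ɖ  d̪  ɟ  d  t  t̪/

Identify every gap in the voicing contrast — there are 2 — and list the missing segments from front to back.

Voiceless: /p/ (bilabial), /t̪/ (dental), /t/ (alveolar), /c/ (palatal).
Voiced: /b/ (bilabial), /d̪/ (dental), /d/ (alveolar), /ɖ/ (retroflex), /ɟ/ (palatal), /ɢ/ (uvular).
Gaps, from front to back: retroflex lacks voiceless (/ʈ/); uvular lacks voiceless (/q/).

/ʈ/, /q/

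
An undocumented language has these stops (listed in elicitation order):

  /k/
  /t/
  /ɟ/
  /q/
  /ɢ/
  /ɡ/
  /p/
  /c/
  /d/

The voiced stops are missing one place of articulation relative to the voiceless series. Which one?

bilabial

bilabial: voiceless /p/, voiced —.
alveolar: voiceless /t/, voiced /d/.
palatal: voiceless /c/, voiced /ɟ/.
velar: voiceless /k/, voiced /ɡ/.
uvular: voiceless /q/, voiced /ɢ/.
Every place of articulation has a voiced member except bilabial, where /b/ would be expected.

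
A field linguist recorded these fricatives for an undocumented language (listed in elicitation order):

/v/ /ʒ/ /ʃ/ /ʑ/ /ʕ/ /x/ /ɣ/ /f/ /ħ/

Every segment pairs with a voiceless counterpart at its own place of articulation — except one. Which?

/ʑ/

Labiodental: /f/ ~ /v/
Postalveolar: /ʃ/ ~ /ʒ/
Velar: /x/ ~ /ɣ/
Pharyngeal: /ħ/ ~ /ʕ/
Alveolo-palatal: only /ʑ/ (voiced); no voiceless partner.
So /ʑ/ is the unpaired segment.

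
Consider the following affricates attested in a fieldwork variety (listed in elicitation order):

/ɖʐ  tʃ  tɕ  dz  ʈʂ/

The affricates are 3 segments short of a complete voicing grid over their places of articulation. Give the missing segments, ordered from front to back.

place of articulation  voiceless  voiced  
alveolar          —         dz      
postalveolar      tʃ        —       
retroflex         ʈʂ        ɖʐ      
alveolo-palatal   tɕ        —       
Gaps, from front to back: alveolar lacks voiceless (/ts/); postalveolar lacks voiced (/dʒ/); alveolo-palatal lacks voiced (/dʑ/).

/ts/, /dʒ/, /dʑ/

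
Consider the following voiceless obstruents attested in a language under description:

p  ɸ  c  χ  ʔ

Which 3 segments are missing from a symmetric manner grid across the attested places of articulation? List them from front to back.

place of articulation  stop      fricative
bilabial          p         ɸ       
palatal           c         —       
uvular            —         χ       
glottal           ʔ         —       
Gaps, from front to back: palatal lacks fricative (/ç/); uvular lacks stop (/q/); glottal lacks fricative (/h/).

/ç/, /q/, /h/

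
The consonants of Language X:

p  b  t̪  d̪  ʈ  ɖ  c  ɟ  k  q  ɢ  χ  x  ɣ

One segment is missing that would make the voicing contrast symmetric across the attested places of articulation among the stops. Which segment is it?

/ɡ/

Voiceless: /p/ (bilabial), /t̪/ (dental), /ʈ/ (retroflex), /c/ (palatal), /k/ (velar), /q/ (uvular).
Voiced: /b/ (bilabial), /d̪/ (dental), /ɖ/ (retroflex), /ɟ/ (palatal), /ɢ/ (uvular).
The velar row has no voiced member, so the gap is the voiced velar stop /ɡ/.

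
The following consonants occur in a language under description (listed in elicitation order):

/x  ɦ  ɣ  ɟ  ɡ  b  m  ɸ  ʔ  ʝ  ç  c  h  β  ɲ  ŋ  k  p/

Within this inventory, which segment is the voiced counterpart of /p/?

/b/

/p/ is a voiceless bilabial stop.
The voiced counterpart is a voiced bilabial stop — in this inventory, /b/.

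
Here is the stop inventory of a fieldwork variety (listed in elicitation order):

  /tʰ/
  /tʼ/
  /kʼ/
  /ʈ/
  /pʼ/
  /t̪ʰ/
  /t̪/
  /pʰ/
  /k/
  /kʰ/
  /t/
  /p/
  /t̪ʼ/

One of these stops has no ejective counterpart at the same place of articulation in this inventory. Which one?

/ʈ/

Bilabial: /p/ ~ /pʰ/ ~ /pʼ/
Dental: /t̪/ ~ /t̪ʰ/ ~ /t̪ʼ/
Alveolar: /t/ ~ /tʰ/ ~ /tʼ/
Velar: /k/ ~ /kʰ/ ~ /kʼ/
Retroflex: only /ʈ/ (plain); no ejective partner.
So /ʈ/ is the unpaired segment.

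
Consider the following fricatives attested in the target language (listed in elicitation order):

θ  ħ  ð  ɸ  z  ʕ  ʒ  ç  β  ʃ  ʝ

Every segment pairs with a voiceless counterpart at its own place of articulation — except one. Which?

/z/

Bilabial: /ɸ/ ~ /β/
Dental: /θ/ ~ /ð/
Postalveolar: /ʃ/ ~ /ʒ/
Palatal: /ç/ ~ /ʝ/
Pharyngeal: /ħ/ ~ /ʕ/
Alveolar: only /z/ (voiced); no voiceless partner.
So /z/ is the unpaired segment.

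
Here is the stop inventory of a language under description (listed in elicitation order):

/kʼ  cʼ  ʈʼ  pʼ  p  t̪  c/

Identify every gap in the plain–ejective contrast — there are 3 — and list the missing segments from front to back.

/t̪ʼ/, /ʈ/, /k/

place of articulation  plain     ejective
bilabial          p         pʼ      
dental            t̪        —       
retroflex         —         ʈʼ      
palatal           c         cʼ      
velar             —         kʼ      
Gaps, from front to back: dental lacks ejective (/t̪ʼ/); retroflex lacks plain (/ʈ/); velar lacks plain (/k/).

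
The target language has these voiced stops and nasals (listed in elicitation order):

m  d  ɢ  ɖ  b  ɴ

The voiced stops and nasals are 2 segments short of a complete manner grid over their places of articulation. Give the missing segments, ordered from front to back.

bilabial: oral stop /b/, nasal /m/.
alveolar: oral stop /d/, nasal —.
retroflex: oral stop /ɖ/, nasal —.
uvular: oral stop /ɢ/, nasal /ɴ/.
Gaps, from front to back: alveolar lacks nasal (/n/); retroflex lacks nasal (/ɳ/).

/n/, /ɳ/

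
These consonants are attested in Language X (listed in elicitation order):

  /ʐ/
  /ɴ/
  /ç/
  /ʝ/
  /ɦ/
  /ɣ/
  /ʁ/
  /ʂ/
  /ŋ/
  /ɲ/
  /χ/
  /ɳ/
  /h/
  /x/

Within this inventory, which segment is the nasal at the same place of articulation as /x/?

/x/ is a voiceless velar fricative.
The nasal at the same place is a velar nasal — in this inventory, /ŋ/.

/ŋ/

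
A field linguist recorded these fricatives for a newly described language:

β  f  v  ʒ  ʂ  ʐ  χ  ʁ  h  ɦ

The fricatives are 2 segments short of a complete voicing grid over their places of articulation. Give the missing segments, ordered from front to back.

Voiceless: /f/ (labiodental), /ʂ/ (retroflex), /χ/ (uvular), /h/ (glottal).
Voiced: /β/ (bilabial), /v/ (labiodental), /ʒ/ (postalveolar), /ʐ/ (retroflex), /ʁ/ (uvular), /ɦ/ (glottal).
Gaps, from front to back: bilabial lacks voiceless (/ɸ/); postalveolar lacks voiceless (/ʃ/).

/ɸ/, /ʃ/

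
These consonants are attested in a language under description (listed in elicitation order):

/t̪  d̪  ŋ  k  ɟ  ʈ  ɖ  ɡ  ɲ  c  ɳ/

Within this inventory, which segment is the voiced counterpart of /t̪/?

/t̪/ is a voiceless dental stop.
The voiced counterpart is a voiced dental stop — in this inventory, /d̪/.

/d̪/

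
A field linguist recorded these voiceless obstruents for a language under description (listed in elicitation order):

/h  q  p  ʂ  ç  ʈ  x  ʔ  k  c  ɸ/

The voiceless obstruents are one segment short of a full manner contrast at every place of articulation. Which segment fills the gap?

/χ/

Stop: /p/ (bilabial), /ʈ/ (retroflex), /c/ (palatal), /k/ (velar), /q/ (uvular), /ʔ/ (glottal).
Fricative: /ɸ/ (bilabial), /ʂ/ (retroflex), /ç/ (palatal), /x/ (velar), /h/ (glottal).
The uvular row has no fricative member, so the gap is the uvular fricative /χ/.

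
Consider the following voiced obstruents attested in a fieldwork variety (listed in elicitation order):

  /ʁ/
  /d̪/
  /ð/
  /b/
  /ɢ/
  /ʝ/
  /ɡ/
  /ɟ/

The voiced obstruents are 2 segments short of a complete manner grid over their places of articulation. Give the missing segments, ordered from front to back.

place of articulation  stop      fricative
bilabial          b         —       
dental            d̪        ð       
palatal           ɟ         ʝ       
velar             ɡ         —       
uvular            ɢ         ʁ       
Gaps, from front to back: bilabial lacks fricative (/β/); velar lacks fricative (/ɣ/).

/β/, /ɣ/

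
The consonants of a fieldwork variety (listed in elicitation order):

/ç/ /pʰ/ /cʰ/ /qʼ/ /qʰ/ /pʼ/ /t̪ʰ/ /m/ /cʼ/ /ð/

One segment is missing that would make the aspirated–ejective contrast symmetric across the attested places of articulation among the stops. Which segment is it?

/t̪ʼ/

place of articulation  aspirated  ejective
bilabial          pʰ        pʼ      
dental            t̪ʰ       —       
palatal           cʰ        cʼ      
uvular            qʰ        qʼ      
The dental row has no ejective member, so the gap is the ejective dental stop /t̪ʼ/.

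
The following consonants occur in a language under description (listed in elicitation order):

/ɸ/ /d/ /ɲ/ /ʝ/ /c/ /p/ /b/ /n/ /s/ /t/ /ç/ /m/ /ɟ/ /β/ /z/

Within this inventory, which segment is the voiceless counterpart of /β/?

/ɸ/

/β/ is a voiced bilabial fricative.
The voiceless counterpart is a voiceless bilabial fricative — in this inventory, /ɸ/.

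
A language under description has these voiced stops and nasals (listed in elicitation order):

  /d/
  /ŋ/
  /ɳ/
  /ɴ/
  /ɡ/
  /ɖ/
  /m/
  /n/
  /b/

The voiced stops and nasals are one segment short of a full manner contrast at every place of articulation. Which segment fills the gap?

Oral stop: /b/ (bilabial), /d/ (alveolar), /ɖ/ (retroflex), /ɡ/ (velar).
Nasal: /m/ (bilabial), /n/ (alveolar), /ɳ/ (retroflex), /ŋ/ (velar), /ɴ/ (uvular).
The uvular row has no oral stop member, so the gap is the uvular oral stop /ɢ/.

/ɢ/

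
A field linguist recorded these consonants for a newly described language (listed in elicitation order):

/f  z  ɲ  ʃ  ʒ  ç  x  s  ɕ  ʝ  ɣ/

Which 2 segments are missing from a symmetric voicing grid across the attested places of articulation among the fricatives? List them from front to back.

/v/, /ʑ/

labiodental: voiceless /f/, voiced —.
alveolar: voiceless /s/, voiced /z/.
postalveolar: voiceless /ʃ/, voiced /ʒ/.
alveolo-palatal: voiceless /ɕ/, voiced —.
palatal: voiceless /ç/, voiced /ʝ/.
velar: voiceless /x/, voiced /ɣ/.
Gaps, from front to back: labiodental lacks voiced (/v/); alveolo-palatal lacks voiced (/ʑ/).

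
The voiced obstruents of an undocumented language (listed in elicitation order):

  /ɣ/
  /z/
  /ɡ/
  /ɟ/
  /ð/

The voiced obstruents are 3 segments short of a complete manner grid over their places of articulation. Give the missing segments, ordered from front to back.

Stop: /ɟ/ (palatal), /ɡ/ (velar).
Fricative: /ð/ (dental), /z/ (alveolar), /ɣ/ (velar).
Gaps, from front to back: dental lacks stop (/d̪/); alveolar lacks stop (/d/); palatal lacks fricative (/ʝ/).

/d̪/, /d/, /ʝ/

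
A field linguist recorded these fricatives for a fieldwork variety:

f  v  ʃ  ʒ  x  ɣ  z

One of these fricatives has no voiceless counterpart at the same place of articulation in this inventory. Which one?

/z/

Labiodental: /f/ ~ /v/
Postalveolar: /ʃ/ ~ /ʒ/
Velar: /x/ ~ /ɣ/
Alveolar: only /z/ (voiced); no voiceless partner.
So /z/ is the unpaired segment.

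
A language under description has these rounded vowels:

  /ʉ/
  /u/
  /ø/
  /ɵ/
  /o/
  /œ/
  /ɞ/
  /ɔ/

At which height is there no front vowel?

high: front —, central /ʉ/, back /u/.
high-mid: front /ø/, central /ɵ/, back /o/.
low-mid: front /œ/, central /ɞ/, back /ɔ/.
Every height has a front member except high, where /y/ would be expected.

high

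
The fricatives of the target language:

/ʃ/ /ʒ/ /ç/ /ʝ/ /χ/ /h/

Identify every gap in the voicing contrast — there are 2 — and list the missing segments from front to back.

place of articulation  voiceless  voiced  
postalveolar      ʃ         ʒ       
palatal           ç         ʝ       
uvular            χ         —       
glottal           h         —       
Gaps, from front to back: uvular lacks voiced (/ʁ/); glottal lacks voiced (/ɦ/).

/ʁ/, /ɦ/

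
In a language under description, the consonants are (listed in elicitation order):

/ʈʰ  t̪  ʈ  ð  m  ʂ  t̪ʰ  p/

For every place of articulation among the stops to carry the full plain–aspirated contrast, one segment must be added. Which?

/pʰ/

bilabial: plain /p/, aspirated —.
dental: plain /t̪/, aspirated /t̪ʰ/.
retroflex: plain /ʈ/, aspirated /ʈʰ/.
The bilabial row has no aspirated member, so the gap is the aspirated bilabial stop /pʰ/.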